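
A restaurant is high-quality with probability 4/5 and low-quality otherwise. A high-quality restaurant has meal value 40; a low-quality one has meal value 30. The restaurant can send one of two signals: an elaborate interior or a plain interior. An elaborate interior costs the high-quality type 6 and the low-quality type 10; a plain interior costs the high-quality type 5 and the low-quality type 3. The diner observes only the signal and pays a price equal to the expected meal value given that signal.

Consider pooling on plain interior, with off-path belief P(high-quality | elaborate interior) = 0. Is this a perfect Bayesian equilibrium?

Yes

At the pooled signal (plain interior) the diner holds the prior 4/5 and pays 4/5·40 + 1/5·30 = 38. Off-path (elaborate interior) belief 0 gives 0·40 + 1·30 = 30.
High-quality: plain interior gives 38 − 5 = 33; elaborate interior gives 30 − 6 = 24. Stays. ✓
Low-quality: plain interior gives 38 − 3 = 35; elaborate interior gives 30 − 10 = 20. Stays. ✓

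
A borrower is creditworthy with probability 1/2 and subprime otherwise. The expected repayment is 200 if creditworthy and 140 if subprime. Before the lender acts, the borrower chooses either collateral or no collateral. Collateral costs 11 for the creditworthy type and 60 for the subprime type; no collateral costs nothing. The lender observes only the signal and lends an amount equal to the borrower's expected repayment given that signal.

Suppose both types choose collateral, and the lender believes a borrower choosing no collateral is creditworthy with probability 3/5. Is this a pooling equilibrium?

No

At the pooled signal (collateral) the lender holds the prior 1/2 and pays 1/2·200 + 1/2·140 = 170. Off-path (no collateral) belief 3/5 gives 3/5·200 + 2/5·140 = 176.
Creditworthy: collateral gives 170 − 11 = 159; no collateral gives 176 − 0 = 176. Deviates. ✗
Subprime: collateral gives 170 − 60 = 110; no collateral gives 176 − 0 = 176. Deviates. ✗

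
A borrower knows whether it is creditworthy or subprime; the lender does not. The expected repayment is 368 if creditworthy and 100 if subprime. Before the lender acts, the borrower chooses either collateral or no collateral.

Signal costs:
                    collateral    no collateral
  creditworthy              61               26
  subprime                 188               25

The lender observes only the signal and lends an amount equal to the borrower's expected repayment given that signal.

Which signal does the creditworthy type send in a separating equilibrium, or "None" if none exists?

Try creditworthy → collateral, subprime → no collateral:
  Under separation the lender infers type exactly: collateral → creditworthy (pays 368), no collateral → subprime (pays 100).
  Creditworthy: collateral gives 368 − 61 = 307; no collateral gives 100 − 26 = 74. No deviation. ✓
  Subprime: no collateral gives 100 − 25 = 75; collateral gives 368 − 188 = 180. Would deviate. ✗
Try creditworthy → no collateral, subprime → collateral:
  Under separation the lender infers type exactly: no collateral → creditworthy (pays 368), collateral → subprime (pays 100).
  Creditworthy: no collateral gives 368 − 26 = 342; collateral gives 100 − 61 = 39. No deviation. ✓
  Subprime: collateral gives 100 − 188 = -88; no collateral gives 368 − 25 = 343. Would deviate. ✗
Neither assignment is incentive-compatible.

None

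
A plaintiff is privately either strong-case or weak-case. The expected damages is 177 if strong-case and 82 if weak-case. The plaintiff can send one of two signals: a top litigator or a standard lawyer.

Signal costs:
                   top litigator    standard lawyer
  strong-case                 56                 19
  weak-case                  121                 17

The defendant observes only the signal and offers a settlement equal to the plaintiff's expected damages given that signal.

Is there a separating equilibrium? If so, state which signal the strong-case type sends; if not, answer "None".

Try strong-case → top litigator, weak-case → standard lawyer:
  Under separation the defendant infers type exactly: top litigator → strong-case (pays 177), standard lawyer → weak-case (pays 82).
  Strong-case: top litigator gives 177 − 56 = 121; standard lawyer gives 82 − 19 = 63. No deviation. ✓
  Weak-case: standard lawyer gives 82 − 17 = 65; top litigator gives 177 − 121 = 56. No deviation. ✓
Both hold — the strong-case type sends top litigator.

top litigator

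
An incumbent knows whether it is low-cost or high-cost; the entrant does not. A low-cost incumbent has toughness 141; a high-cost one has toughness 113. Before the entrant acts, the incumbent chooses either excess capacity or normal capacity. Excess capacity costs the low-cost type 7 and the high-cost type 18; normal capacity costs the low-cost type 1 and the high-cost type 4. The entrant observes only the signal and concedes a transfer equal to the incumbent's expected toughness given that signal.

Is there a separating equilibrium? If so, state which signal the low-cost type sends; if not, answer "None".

Try low-cost → excess capacity, high-cost → normal capacity:
  If types separate, excess capacity earns payment 141 and normal capacity earns 113.
  Low-cost: excess capacity gives 141 − 7 = 134; normal capacity gives 113 − 1 = 112. No deviation. ✓
  High-cost: normal capacity gives 113 − 4 = 109; excess capacity gives 141 − 18 = 123. Would deviate. ✗
Try low-cost → normal capacity, high-cost → excess capacity:
  If types separate, normal capacity earns payment 141 and excess capacity earns 113.
  Low-cost: normal capacity gives 141 − 1 = 140; excess capacity gives 113 − 7 = 106. No deviation. ✓
  High-cost: excess capacity gives 113 − 18 = 95; normal capacity gives 141 − 4 = 137. Would deviate. ✗
Neither assignment is incentive-compatible.

None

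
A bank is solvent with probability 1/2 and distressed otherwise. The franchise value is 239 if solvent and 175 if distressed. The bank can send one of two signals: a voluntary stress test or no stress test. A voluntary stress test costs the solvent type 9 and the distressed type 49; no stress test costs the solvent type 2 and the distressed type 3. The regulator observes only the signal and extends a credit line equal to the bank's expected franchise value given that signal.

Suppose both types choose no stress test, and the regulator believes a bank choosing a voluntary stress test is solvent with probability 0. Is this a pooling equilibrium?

Yes

On the equilibrium path (no stress test) the regulator holds the prior 1/2 and pays 1/2·239 + 1/2·175 = 207. Off-path (stress test) belief 0 gives 0·239 + 1·175 = 175.
Solvent: no stress test gives 207 − 2 = 205; stress test gives 175 − 9 = 166. Stays. ✓
Distressed: no stress test gives 207 − 3 = 204; stress test gives 175 − 49 = 126. Stays. ✓
Beliefs are Bayes-consistent on-path and both types best-respond.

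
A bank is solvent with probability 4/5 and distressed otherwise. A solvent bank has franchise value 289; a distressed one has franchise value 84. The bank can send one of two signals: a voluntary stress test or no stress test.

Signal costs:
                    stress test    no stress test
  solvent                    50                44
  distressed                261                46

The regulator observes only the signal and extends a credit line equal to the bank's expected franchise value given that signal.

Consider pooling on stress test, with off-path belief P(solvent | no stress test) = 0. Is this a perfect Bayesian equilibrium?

No

At the pooled signal (stress test) the regulator holds the prior 4/5 and pays 4/5·289 + 1/5·84 = 248. Off-path (no stress test) belief 0 gives 0·289 + 1·84 = 84.
Solvent: stress test gives 248 − 50 = 198; no stress test gives 84 − 44 = 40. Stays. ✓
Distressed: stress test gives 248 − 261 = -13; no stress test gives 84 − 46 = 38. Deviates. ✗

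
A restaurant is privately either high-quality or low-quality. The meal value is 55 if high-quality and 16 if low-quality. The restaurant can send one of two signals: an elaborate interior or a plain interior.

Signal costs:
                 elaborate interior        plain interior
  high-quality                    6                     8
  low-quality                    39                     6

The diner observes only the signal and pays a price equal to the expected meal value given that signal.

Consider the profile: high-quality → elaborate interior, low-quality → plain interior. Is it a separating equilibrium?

No

If types separate, elaborate interior earns payment 55 and plain interior earns 16.
High-quality: elaborate interior gives 55 − 6 = 49; plain interior gives 16 − 8 = 8. No deviation. ✓
Low-quality: plain interior gives 16 − 6 = 10; elaborate interior gives 55 − 39 = 16. Would deviate. ✗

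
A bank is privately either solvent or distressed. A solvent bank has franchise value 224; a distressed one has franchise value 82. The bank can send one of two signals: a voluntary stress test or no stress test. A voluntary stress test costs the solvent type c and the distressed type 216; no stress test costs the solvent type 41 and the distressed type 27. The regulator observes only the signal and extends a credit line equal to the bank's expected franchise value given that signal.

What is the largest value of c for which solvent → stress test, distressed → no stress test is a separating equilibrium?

Under separation: stress test → solvent (pays 224); no stress test → distressed (pays 82).
Distressed: 82 − 27 = 55 ≥ 224 − 216 = 8. Holds regardless of c. ✓
Solvent: 224 − c ≥ 82 − 41, so c ≤ 224 − 41 = 183.

183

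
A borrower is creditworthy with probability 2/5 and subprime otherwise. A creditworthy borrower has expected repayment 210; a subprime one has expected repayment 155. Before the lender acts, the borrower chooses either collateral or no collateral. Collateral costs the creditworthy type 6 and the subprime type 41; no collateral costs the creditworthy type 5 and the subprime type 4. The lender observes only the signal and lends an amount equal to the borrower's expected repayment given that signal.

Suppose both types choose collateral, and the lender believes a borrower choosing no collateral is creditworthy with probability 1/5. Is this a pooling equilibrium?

On the equilibrium path (collateral) the lender holds the prior 2/5 and pays 2/5·210 + 3/5·155 = 177. Off-path (no collateral) belief 1/5 gives 1/5·210 + 4/5·155 = 166.
Creditworthy: collateral gives 177 − 6 = 171; no collateral gives 166 − 5 = 161. Stays. ✓
Subprime: collateral gives 177 − 41 = 136; no collateral gives 166 − 4 = 162. Deviates. ✗

No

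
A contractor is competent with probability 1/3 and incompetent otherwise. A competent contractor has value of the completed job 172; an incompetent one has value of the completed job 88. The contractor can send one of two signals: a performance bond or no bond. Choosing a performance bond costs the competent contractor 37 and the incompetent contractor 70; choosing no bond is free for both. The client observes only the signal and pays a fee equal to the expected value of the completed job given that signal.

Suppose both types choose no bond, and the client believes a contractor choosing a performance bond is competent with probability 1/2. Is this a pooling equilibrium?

Yes

At the pooled signal (no bond) the client holds the prior 1/3 and pays 1/3·172 + 2/3·88 = 116. Off-path (bond) belief 1/2 gives 1/2·172 + 1/2·88 = 130.
Competent: no bond gives 116 − 0 = 116; bond gives 130 − 37 = 93. Stays. ✓
Incompetent: no bond gives 116 − 0 = 116; bond gives 130 − 70 = 60. Stays. ✓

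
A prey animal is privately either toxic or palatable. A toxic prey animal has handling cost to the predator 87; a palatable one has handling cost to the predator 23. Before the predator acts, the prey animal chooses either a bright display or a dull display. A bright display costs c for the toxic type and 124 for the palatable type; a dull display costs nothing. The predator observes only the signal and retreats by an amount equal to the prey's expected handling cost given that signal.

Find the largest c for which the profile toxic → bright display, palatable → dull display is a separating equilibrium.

64

Under separation: bright display → toxic (pays 87); dull display → palatable (pays 23).
Palatable: 23 − 0 = 23 ≥ 87 − 124 = -37. Holds regardless of c. ✓
Toxic: 87 − c ≥ 23 − 0, so c ≤ 87 − 23 = 64.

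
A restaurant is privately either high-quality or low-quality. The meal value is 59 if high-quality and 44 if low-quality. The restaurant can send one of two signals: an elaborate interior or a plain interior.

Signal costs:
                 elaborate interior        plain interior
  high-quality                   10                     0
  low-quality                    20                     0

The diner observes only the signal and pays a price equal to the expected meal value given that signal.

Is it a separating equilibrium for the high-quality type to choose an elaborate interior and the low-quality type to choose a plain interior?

Yes

Under separation the diner infers type exactly: elaborate interior → high-quality (pays 59), plain interior → low-quality (pays 44).
High-quality: elaborate interior gives 59 − 10 = 49; plain interior gives 44 − 0 = 44. No deviation. ✓
Low-quality: plain interior gives 44 − 0 = 44; elaborate interior gives 59 − 20 = 39. No deviation. ✓
Both incentive constraints hold.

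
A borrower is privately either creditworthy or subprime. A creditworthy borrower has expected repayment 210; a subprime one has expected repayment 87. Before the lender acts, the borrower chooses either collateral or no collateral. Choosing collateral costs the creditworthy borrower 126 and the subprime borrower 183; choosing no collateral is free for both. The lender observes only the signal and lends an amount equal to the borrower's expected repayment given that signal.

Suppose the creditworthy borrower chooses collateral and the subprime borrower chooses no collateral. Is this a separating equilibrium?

If types separate, collateral earns payment 210 and no collateral earns 87.
Creditworthy: collateral gives 210 − 126 = 84; no collateral gives 87 − 0 = 87. Would deviate. ✗
Subprime: no collateral gives 87 − 0 = 87; collateral gives 210 − 183 = 27. No deviation. ✓

No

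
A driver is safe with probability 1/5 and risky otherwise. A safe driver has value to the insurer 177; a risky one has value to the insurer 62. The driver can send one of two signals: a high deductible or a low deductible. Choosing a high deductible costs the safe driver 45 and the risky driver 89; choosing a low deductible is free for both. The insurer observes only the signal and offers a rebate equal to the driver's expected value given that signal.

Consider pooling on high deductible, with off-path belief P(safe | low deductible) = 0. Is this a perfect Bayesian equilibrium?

On the equilibrium path (high deductible) the insurer holds the prior 1/5 and pays 1/5·177 + 4/5·62 = 85. Off-path (low deductible) belief 0 gives 0·177 + 1·62 = 62.
Safe: high deductible gives 85 − 45 = 40; low deductible gives 62 − 0 = 62. Deviates. ✗
Risky: high deductible gives 85 − 89 = -4; low deductible gives 62 − 0 = 62. Deviates. ✗

No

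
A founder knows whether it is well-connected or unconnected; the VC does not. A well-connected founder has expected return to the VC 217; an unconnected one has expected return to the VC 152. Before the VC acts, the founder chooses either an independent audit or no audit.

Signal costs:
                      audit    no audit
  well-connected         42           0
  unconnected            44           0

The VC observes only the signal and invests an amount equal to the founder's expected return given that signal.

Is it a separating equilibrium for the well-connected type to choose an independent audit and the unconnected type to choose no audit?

No

Under separation the VC infers type exactly: audit → well-connected (pays 217), no audit → unconnected (pays 152).
Well-connected: audit gives 217 − 42 = 175; no audit gives 152 − 0 = 152. No deviation. ✓
Unconnected: no audit gives 152 − 0 = 152; audit gives 217 − 44 = 173. Would deviate. ✗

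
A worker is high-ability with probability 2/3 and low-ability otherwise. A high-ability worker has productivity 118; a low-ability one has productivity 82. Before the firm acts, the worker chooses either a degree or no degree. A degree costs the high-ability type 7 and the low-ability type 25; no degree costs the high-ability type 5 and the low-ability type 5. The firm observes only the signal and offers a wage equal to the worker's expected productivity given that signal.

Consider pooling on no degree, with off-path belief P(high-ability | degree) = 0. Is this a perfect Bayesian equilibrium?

Yes

At the pooled signal (no degree) the firm holds the prior 2/3 and pays 2/3·118 + 1/3·82 = 106. Off-path (degree) belief 0 gives 0·118 + 1·82 = 82.
High-ability: no degree gives 106 − 5 = 101; degree gives 82 − 7 = 75. Stays. ✓
Low-ability: no degree gives 106 − 5 = 101; degree gives 82 − 25 = 57. Stays. ✓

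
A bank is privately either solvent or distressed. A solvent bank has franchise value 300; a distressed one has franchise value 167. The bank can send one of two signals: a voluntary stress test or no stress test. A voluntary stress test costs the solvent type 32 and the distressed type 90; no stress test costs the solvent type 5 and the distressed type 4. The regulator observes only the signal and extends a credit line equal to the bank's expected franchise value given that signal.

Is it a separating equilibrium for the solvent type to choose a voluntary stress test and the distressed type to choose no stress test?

If types separate, stress test earns payment 300 and no stress test earns 167.
Solvent: stress test gives 300 − 32 = 268; no stress test gives 167 − 5 = 162. No deviation. ✓
Distressed: no stress test gives 167 − 4 = 163; stress test gives 300 − 90 = 210. Would deviate. ✗

No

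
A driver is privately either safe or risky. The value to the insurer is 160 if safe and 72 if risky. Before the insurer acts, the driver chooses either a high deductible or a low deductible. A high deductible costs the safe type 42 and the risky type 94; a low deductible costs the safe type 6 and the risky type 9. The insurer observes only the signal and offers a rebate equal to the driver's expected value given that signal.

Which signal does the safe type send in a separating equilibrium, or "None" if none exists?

Try safe → high deductible, risky → low deductible:
  If types separate, high deductible earns payment 160 and low deductible earns 72.
  Safe: high deductible gives 160 − 42 = 118; low deductible gives 72 − 6 = 66. No deviation. ✓
  Risky: low deductible gives 72 − 9 = 63; high deductible gives 160 − 94 = 66. Would deviate. ✗
Try safe → low deductible, risky → high deductible:
  If types separate, low deductible earns payment 160 and high deductible earns 72.
  Safe: low deductible gives 160 − 6 = 154; high deductible gives 72 − 42 = 30. No deviation. ✓
  Risky: high deductible gives 72 − 94 = -22; low deductible gives 160 − 9 = 151. Would deviate. ✗
Neither assignment is incentive-compatible.

None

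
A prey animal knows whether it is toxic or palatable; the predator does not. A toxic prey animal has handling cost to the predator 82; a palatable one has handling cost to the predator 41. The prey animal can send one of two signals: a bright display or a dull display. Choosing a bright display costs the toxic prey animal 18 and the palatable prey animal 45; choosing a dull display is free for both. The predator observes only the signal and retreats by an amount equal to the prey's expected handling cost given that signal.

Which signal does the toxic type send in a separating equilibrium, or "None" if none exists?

Try toxic → bright display, palatable → dull display:
  Under separation the predator infers type exactly: bright display → toxic (pays 82), dull display → palatable (pays 41).
  Toxic: bright display gives 82 − 18 = 64; dull display gives 41 − 0 = 41. No deviation. ✓
  Palatable: dull display gives 41 − 0 = 41; bright display gives 82 − 45 = 37. No deviation. ✓
Both hold — the toxic type sends bright display.

bright display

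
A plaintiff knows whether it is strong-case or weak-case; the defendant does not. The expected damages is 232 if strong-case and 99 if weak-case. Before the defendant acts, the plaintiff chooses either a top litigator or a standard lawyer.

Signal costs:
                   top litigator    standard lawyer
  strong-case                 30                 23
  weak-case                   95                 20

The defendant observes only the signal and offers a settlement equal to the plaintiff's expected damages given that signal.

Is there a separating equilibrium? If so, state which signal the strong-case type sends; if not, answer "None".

Try strong-case → top litigator, weak-case → standard lawyer:
  If types separate, top litigator earns payment 232 and standard lawyer earns 99.
  Strong-case: top litigator gives 232 − 30 = 202; standard lawyer gives 99 − 23 = 76. No deviation. ✓
  Weak-case: standard lawyer gives 99 − 20 = 79; top litigator gives 232 − 95 = 137. Would deviate. ✗
Try strong-case → standard lawyer, weak-case → top litigator:
  If types separate, standard lawyer earns payment 232 and top litigator earns 99.
  Strong-case: standard lawyer gives 232 − 23 = 209; top litigator gives 99 − 30 = 69. No deviation. ✓
  Weak-case: top litigator gives 99 − 95 = 4; standard lawyer gives 232 − 20 = 212. Would deviate. ✗
Neither assignment is incentive-compatible.

None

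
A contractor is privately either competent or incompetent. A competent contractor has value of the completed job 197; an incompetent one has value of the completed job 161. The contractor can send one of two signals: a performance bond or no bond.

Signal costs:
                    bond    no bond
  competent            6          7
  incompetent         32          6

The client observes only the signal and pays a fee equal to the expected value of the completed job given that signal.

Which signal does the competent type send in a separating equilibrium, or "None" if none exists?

Try competent → bond, incompetent → no bond:
  Under separation the client infers type exactly: bond → competent (pays 197), no bond → incompetent (pays 161).
  Competent: bond gives 197 − 6 = 191; no bond gives 161 − 7 = 154. No deviation. ✓
  Incompetent: no bond gives 161 − 6 = 155; bond gives 197 − 32 = 165. Would deviate. ✗
Try competent → no bond, incompetent → bond:
  Under separation the client infers type exactly: no bond → competent (pays 197), bond → incompetent (pays 161).
  Competent: no bond gives 197 − 7 = 190; bond gives 161 − 6 = 155. No deviation. ✓
  Incompetent: bond gives 161 − 32 = 129; no bond gives 197 − 6 = 191. Would deviate. ✗
Neither assignment is incentive-compatible.

None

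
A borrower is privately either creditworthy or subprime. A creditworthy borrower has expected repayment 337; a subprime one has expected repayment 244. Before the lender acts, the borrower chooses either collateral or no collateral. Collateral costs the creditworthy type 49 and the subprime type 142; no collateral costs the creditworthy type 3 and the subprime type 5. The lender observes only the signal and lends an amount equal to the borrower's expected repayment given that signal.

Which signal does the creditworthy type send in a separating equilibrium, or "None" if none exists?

Try creditworthy → collateral, subprime → no collateral:
  Under separation the lender infers type exactly: collateral → creditworthy (pays 337), no collateral → subprime (pays 244).
  Creditworthy: collateral gives 337 − 49 = 288; no collateral gives 244 − 3 = 241. No deviation. ✓
  Subprime: no collateral gives 244 − 5 = 239; collateral gives 337 − 142 = 195. No deviation. ✓
Both hold — the creditworthy type sends collateral.

collateral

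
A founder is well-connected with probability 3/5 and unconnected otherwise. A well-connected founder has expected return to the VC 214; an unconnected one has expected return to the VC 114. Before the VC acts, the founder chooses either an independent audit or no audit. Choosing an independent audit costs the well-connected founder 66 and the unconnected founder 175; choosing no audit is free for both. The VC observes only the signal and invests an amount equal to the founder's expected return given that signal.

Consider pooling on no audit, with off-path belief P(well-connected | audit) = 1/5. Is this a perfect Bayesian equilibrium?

On the equilibrium path (no audit) the VC holds the prior 3/5 and pays 3/5·214 + 2/5·114 = 174. Off-path (audit) belief 1/5 gives 1/5·214 + 4/5·114 = 134.
Well-connected: no audit gives 174 − 0 = 174; audit gives 134 − 66 = 68. Stays. ✓
Unconnected: no audit gives 174 − 0 = 174; audit gives 134 − 175 = -41. Stays. ✓
Beliefs are Bayes-consistent on-path and both types best-respond.

Yes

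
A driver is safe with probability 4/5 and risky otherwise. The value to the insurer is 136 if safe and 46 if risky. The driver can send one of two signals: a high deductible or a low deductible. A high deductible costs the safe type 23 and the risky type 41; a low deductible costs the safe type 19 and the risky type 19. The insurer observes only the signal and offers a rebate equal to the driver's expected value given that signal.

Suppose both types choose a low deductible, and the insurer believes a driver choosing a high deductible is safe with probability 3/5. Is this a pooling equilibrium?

At the pooled signal (low deductible) the insurer holds the prior 4/5 and pays 4/5·136 + 1/5·46 = 118. Off-path (high deductible) belief 3/5 gives 3/5·136 + 2/5·46 = 100.
Safe: low deductible gives 118 − 19 = 99; high deductible gives 100 − 23 = 77. Stays. ✓
Risky: low deductible gives 118 − 19 = 99; high deductible gives 100 − 41 = 59. Stays. ✓

Yes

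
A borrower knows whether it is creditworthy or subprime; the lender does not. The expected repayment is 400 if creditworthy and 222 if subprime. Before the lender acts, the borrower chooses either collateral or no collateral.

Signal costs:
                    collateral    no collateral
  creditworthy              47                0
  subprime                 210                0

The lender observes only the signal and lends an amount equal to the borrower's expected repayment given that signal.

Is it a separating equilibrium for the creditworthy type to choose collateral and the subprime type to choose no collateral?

Under separation the lender infers type exactly: collateral → creditworthy (pays 400), no collateral → subprime (pays 222).
Creditworthy: collateral gives 400 − 47 = 353; no collateral gives 222 − 0 = 222. No deviation. ✓
Subprime: no collateral gives 222 − 0 = 222; collateral gives 400 − 210 = 190. No deviation. ✓
Neither type gains from mimicking the other.

Yes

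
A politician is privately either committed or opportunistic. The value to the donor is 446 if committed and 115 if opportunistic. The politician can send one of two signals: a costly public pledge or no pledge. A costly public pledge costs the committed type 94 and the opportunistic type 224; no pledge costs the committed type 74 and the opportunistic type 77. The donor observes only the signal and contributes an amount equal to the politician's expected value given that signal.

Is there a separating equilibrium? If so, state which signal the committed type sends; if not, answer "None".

None

Try committed → pledge, opportunistic → no pledge:
  If types separate, pledge earns payment 446 and no pledge earns 115.
  Committed: pledge gives 446 − 94 = 352; no pledge gives 115 − 74 = 41. No deviation. ✓
  Opportunistic: no pledge gives 115 − 77 = 38; pledge gives 446 − 224 = 222. Would deviate. ✗
Try committed → no pledge, opportunistic → pledge:
  If types separate, no pledge earns payment 446 and pledge earns 115.
  Committed: no pledge gives 446 − 74 = 372; pledge gives 115 − 94 = 21. No deviation. ✓
  Opportunistic: pledge gives 115 − 224 = -109; no pledge gives 446 − 77 = 369. Would deviate. ✗
Neither assignment is incentive-compatible.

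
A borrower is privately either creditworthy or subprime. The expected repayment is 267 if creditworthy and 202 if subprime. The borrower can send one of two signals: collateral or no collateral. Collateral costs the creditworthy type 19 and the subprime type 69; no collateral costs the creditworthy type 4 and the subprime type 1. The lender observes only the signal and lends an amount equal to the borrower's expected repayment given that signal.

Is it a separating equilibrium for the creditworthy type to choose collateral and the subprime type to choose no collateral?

Yes

If types separate, collateral earns payment 267 and no collateral earns 202.
Creditworthy: collateral gives 267 − 19 = 248; no collateral gives 202 − 4 = 198. No deviation. ✓
Subprime: no collateral gives 202 − 1 = 201; collateral gives 267 − 69 = 198. No deviation. ✓
Neither type gains from mimicking the other.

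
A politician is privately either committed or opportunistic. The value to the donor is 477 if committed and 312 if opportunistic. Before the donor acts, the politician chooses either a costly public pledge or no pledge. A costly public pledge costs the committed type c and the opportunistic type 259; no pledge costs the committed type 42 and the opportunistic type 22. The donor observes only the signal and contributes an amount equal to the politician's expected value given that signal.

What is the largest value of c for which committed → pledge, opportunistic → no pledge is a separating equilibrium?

Under separation: pledge → committed (pays 477); no pledge → opportunistic (pays 312).
Opportunistic: 312 − 22 = 290 ≥ 477 − 259 = 218. Holds regardless of c. ✓
Committed: 477 − c ≥ 312 − 42, so c ≤ 477 − 270 = 207.

207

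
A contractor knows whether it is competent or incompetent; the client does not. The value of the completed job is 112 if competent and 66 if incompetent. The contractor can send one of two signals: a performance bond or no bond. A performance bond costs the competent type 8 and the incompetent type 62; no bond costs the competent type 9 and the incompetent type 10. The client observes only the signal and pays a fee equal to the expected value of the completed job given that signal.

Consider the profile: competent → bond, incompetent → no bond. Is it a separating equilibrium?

Yes

If types separate, bond earns payment 112 and no bond earns 66.
Competent: bond gives 112 − 8 = 104; no bond gives 66 − 9 = 57. No deviation. ✓
Incompetent: no bond gives 66 − 10 = 56; bond gives 112 − 62 = 50. No deviation. ✓
Both incentive constraints hold.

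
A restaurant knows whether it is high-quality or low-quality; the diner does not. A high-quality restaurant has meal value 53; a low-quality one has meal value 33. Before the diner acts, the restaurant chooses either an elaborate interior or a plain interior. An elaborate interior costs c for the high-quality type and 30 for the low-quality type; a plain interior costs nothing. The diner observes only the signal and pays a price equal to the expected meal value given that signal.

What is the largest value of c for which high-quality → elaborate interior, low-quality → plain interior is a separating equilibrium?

20

Under separation: elaborate interior → high-quality (pays 53); plain interior → low-quality (pays 33).
Low-quality: 33 − 0 = 33 ≥ 53 − 30 = 23. Holds regardless of c. ✓
High-quality: 53 − c ≥ 33 − 0, so c ≤ 53 − 33 = 20.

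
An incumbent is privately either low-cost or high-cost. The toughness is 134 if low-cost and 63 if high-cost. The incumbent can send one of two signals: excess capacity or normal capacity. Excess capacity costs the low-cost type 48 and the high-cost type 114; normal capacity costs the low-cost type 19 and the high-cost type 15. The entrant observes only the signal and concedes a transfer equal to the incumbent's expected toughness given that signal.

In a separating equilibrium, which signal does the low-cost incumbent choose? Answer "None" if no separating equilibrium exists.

excess capacity

Try low-cost → excess capacity, high-cost → normal capacity:
  If types separate, excess capacity earns payment 134 and normal capacity earns 63.
  Low-cost: excess capacity gives 134 − 48 = 86; normal capacity gives 63 − 19 = 44. No deviation. ✓
  High-cost: normal capacity gives 63 − 15 = 48; excess capacity gives 134 − 114 = 20. No deviation. ✓
Both hold — the low-cost type sends excess capacity.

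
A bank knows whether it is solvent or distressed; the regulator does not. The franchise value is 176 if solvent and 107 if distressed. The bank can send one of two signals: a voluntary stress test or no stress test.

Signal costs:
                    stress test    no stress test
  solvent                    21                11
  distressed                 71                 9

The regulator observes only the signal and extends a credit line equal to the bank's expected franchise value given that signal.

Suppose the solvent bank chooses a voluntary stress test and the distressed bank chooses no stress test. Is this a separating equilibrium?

If types separate, stress test earns payment 176 and no stress test earns 107.
Solvent: stress test gives 176 − 21 = 155; no stress test gives 107 − 11 = 96. No deviation. ✓
Distressed: no stress test gives 107 − 9 = 98; stress test gives 176 − 71 = 105. Would deviate. ✗

No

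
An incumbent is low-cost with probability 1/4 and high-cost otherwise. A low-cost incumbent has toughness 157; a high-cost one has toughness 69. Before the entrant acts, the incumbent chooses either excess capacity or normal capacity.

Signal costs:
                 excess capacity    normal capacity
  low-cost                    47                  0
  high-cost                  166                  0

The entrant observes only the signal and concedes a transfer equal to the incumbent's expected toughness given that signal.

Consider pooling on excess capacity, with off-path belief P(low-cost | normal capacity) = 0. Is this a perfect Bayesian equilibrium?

No

On the equilibrium path (excess capacity) the entrant holds the prior 1/4 and pays 1/4·157 + 3/4·69 = 91. Off-path (normal capacity) belief 0 gives 0·157 + 1·69 = 69.
Low-cost: excess capacity gives 91 − 47 = 44; normal capacity gives 69 − 0 = 69. Deviates. ✗
High-cost: excess capacity gives 91 − 166 = -75; normal capacity gives 69 − 0 = 69. Deviates. ✗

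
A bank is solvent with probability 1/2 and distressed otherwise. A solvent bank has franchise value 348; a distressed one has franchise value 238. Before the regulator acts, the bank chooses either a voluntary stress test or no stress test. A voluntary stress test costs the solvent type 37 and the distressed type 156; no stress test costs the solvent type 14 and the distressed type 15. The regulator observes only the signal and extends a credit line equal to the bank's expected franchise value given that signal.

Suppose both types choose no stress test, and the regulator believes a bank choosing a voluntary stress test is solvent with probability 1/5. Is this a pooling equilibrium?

Yes

On the equilibrium path (no stress test) the regulator holds the prior 1/2 and pays 1/2·348 + 1/2·238 = 293. Off-path (stress test) belief 1/5 gives 1/5·348 + 4/5·238 = 260.
Solvent: no stress test gives 293 − 14 = 279; stress test gives 260 − 37 = 223. Stays. ✓
Distressed: no stress test gives 293 − 15 = 278; stress test gives 260 − 156 = 104. Stays. ✓
Beliefs are Bayes-consistent on-path and both types best-respond.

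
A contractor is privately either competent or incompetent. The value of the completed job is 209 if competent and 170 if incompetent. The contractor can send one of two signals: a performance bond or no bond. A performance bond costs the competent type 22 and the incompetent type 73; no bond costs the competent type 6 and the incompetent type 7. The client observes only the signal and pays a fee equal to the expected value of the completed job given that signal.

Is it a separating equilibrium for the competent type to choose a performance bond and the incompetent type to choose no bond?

If types separate, bond earns payment 209 and no bond earns 170.
Competent: bond gives 209 − 22 = 187; no bond gives 170 − 6 = 164. No deviation. ✓
Incompetent: no bond gives 170 − 7 = 163; bond gives 209 − 73 = 136. No deviation. ✓
Both incentive constraints hold.

Yes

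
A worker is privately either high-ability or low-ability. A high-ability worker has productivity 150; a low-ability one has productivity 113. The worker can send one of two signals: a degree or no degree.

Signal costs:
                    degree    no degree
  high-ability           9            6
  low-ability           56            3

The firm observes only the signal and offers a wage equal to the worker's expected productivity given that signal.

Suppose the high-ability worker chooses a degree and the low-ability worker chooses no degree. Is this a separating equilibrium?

Yes

If types separate, degree earns payment 150 and no degree earns 113.
High-ability: degree gives 150 − 9 = 141; no degree gives 113 − 6 = 107. No deviation. ✓
Low-ability: no degree gives 113 − 3 = 110; degree gives 150 − 56 = 94. No deviation. ✓
Neither type gains from mimicking the other.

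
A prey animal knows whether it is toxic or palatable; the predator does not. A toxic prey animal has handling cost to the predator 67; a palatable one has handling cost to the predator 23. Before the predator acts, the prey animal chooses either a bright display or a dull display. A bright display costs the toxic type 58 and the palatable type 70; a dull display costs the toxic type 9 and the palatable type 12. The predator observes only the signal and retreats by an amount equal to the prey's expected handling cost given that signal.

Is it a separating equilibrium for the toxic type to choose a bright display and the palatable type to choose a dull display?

No

If types separate, bright display earns payment 67 and dull display earns 23.
Toxic: bright display gives 67 − 58 = 9; dull display gives 23 − 9 = 14. Would deviate. ✗
Palatable: dull display gives 23 − 12 = 11; bright display gives 67 − 70 = -3. No deviation. ✓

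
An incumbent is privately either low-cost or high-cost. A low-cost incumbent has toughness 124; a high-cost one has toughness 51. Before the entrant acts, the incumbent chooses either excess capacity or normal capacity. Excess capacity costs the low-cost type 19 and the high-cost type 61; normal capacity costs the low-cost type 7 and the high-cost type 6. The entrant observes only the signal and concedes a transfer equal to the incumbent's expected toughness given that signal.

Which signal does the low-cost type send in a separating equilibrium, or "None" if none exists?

Try low-cost → excess capacity, high-cost → normal capacity:
  If types separate, excess capacity earns payment 124 and normal capacity earns 51.
  Low-cost: excess capacity gives 124 − 19 = 105; normal capacity gives 51 − 7 = 44. No deviation. ✓
  High-cost: normal capacity gives 51 − 6 = 45; excess capacity gives 124 − 61 = 63. Would deviate. ✗
Try low-cost → normal capacity, high-cost → excess capacity:
  If types separate, normal capacity earns payment 124 and excess capacity earns 51.
  Low-cost: normal capacity gives 124 − 7 = 117; excess capacity gives 51 − 19 = 32. No deviation. ✓
  High-cost: excess capacity gives 51 − 61 = -10; normal capacity gives 124 − 6 = 118. Would deviate. ✗
Neither assignment is incentive-compatible.

None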